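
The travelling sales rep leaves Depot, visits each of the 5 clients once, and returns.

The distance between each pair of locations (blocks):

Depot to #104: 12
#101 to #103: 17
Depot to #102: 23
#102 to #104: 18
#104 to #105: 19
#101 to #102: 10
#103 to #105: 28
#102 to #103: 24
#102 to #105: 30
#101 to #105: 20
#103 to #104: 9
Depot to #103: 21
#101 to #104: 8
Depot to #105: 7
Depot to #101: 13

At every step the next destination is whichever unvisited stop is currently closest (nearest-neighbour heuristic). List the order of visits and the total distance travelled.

Depot → [#105:7 / #104:12 / #101:13 / #103:21 / #102:23] → #105 (7)
#105 → [#104:19 / #101:20 / #103:28 / #102:30] → #104 (19)
#104 → [#101:8 / #103:9 / #102:18] → #101 (8)
#101 → [#102:10 / #103:17] → #102 (10)
#102 → [#103:24] → #103 (24)
Return #103→Depot: 21.
Total = 7 + 19 + 8 + 10 + 24 + 21 = 89.

Total distance 89 blocks via the nearest-neighbour route Depot → #105 → #104 → #101 → #102 → #103 → Depot.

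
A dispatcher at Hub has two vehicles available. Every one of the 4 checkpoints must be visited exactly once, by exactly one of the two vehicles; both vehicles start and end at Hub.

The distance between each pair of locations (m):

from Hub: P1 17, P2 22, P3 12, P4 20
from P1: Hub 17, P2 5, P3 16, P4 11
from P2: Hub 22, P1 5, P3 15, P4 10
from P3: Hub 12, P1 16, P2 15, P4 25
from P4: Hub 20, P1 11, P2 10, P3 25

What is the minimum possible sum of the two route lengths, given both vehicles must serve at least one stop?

76 m — the smallest possible combined total.

Check every non-empty split of the stops between the two vehicles; for each half take its own optimal tour:
  {P1} + {P2, P3, P4}: 34 + 57 = 91
  {P2} + {P1, P3, P4}: 44 + 59 = 103
  {P1, P2} + {P3, P4}: 44 + 57 = 101
  {P3} + {P1, P2, P4}: 24 + 52 = 76
  {P1, P3} + {P2, P4}: 45 + 52 = 97
  {P2, P3} + {P1, P4}: 49 + 48 = 97
  … (7 splits in total)
Best: vehicle 1 Hub → P3 → Hub = 24; vehicle 2 Hub → P1 → P2 → P4 → Hub = 52; combined 76.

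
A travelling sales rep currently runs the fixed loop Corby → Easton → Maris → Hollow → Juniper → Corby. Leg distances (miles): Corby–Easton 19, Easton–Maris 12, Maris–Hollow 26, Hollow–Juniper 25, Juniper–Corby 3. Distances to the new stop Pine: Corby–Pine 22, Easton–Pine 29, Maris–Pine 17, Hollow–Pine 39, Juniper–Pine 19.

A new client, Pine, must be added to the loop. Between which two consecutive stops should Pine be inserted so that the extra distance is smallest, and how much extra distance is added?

Minimum extra distance: 30 miles, inserting Pine between Maris and Hollow.

Insertion cost between consecutive stops i–j is d(i,Pine) + d(Pine,j) − d(i,j):
  between Corby and Easton: 22 + 29 − 19 = 32
  between Easton and Maris: 29 + 17 − 12 = 34
  between Maris and Hollow: 17 + 39 − 26 = 30
  between Hollow and Juniper: 39 + 19 − 25 = 33
  between Juniper and Corby: 19 + 22 − 3 = 38
Cheapest insertion is between Maris and Hollow, adding 30.
New total = 85 + 30 = 115.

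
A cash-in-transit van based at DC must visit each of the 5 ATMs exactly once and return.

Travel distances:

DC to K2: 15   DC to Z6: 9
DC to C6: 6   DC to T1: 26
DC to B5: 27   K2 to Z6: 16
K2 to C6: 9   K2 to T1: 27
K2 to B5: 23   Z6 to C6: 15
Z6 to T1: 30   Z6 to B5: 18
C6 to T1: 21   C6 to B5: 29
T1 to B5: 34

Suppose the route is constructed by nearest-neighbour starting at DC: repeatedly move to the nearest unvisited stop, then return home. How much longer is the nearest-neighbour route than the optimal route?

Excess over optimum: 6.

DC: C6=6, Z6=9, K2=15, T1=26, B5=27 ⇒ C6
C6: K2=9, Z6=15, T1=21, B5=29 ⇒ K2
K2: Z6=16, B5=23, T1=27 ⇒ Z6
Z6: B5=18, T1=30 ⇒ B5
B5: T1=34 ⇒ T1
NN route DC → C6 → K2 → Z6 → B5 → T1 → DC costs 109.
Optimal: DC → Z6 → B5 → T1 → K2 → C6 → DC costs 103 (by enumerating all 60 distinct tours).
Excess = 109 − 103 = 6.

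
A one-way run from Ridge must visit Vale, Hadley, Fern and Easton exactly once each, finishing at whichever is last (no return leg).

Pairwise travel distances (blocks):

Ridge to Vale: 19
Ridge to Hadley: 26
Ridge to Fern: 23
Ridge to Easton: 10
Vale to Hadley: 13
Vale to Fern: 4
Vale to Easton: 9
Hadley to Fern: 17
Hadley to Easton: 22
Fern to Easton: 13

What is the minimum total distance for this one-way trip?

There are 4! = 24 possible orderings.
Ridge→Vale→Hadley→Fern→Easton: 19+13+17+13 = 62
Ridge→Vale→Hadley→Easton→Fern: 19+13+22+13 = 67
Ridge→Vale→Fern→Hadley→Easton: 19+4+17+22 = 62
Ridge→Vale→Fern→Easton→Hadley: 19+4+13+22 = 58
Ridge→Vale→Easton→Hadley→Fern: 19+9+22+17 = 67
Ridge→Vale→Easton→Fern→Hadley: 19+9+13+17 = 58
Ridge→Hadley→Vale→Fern→Easton: 26+13+4+13 = 56
Ridge→Hadley→Vale→Easton→Fern: 26+13+9+13 = 61
Ridge→Hadley→Fern→Vale→Easton: 26+17+4+9 = 56
Ridge→Hadley→Fern→Easton→Vale: 26+17+13+9 = 65
Ridge→Hadley→Easton→Vale→Fern: 26+22+9+4 = 61
Ridge→Hadley→Easton→Fern→Vale: 26+22+13+4 = 65
Ridge→Fern→Vale→Hadley→Easton: 23+4+13+22 = 62
Ridge→Fern→Vale→Easton→Hadley: 23+4+9+22 = 58
… (10 more)
Ridge→Easton→Vale→Fern→Hadley: 10+9+4+17 = 40  ← best
The minimum is 40.
One shortest path: Ridge → Easton → Vale → Fern → Hadley.

40 blocks — the minimum one-way total.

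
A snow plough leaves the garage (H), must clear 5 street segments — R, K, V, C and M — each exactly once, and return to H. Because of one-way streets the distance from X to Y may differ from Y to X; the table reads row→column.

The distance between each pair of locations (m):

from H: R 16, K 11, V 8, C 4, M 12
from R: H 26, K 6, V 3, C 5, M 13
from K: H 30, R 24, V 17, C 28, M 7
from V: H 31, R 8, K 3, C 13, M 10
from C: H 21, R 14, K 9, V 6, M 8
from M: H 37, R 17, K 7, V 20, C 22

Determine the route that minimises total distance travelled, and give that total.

H - R - K - V - C - M - H: 16+6+17+13+8+37 = 97
H - R - K - V - M - C - H: 16+6+17+10+22+21 = 92
H - R - K - C - V - M - H: 16+6+28+6+10+37 = 103
H - R - K - C - M - V - H: 16+6+28+8+20+31 = 109
H - R - K - M - V - C - H: 16+6+7+20+13+21 = 83
H - R - K - M - C - V - H: 16+6+7+22+6+31 = 88
H - R - V - K - C - M - H: 16+3+3+28+8+37 = 95
H - R - V - K - M - C - H: 16+3+3+7+22+21 = 72
H - R - V - C - K - M - H: 16+3+13+9+7+37 = 85
H - R - V - C - M - K - H: 16+3+13+8+7+30 = 77
H - R - V - M - K - C - H: 16+3+10+7+28+21 = 85
H - R - V - M - C - K - H: 16+3+10+22+9+30 = 90
H - R - C - K - V - M - H: 16+5+9+17+10+37 = 94
H - R - C - K - M - V - H: 16+5+9+7+20+31 = 88
… (106 more)
H - V - K - M - R - C - H: 8+3+7+17+5+21 = 61  ← best
The minimum is 61.
One optimal route: H → V → K → M → R → C → H.

Minimum total distance: 61 m.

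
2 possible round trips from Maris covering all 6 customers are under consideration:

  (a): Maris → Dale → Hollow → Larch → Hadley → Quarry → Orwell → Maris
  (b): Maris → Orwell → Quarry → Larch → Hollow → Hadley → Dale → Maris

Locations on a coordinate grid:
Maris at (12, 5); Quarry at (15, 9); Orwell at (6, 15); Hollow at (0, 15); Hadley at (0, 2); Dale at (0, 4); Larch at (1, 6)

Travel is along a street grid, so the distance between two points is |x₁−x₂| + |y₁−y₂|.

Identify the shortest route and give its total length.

(a): 13 + 11 + 10 + 5 + 22 + 15 + 16 = 92
(b): 16 + 15 + 17 + 10 + 13 + 2 + 13 = 86

Shortest is (b), total 86.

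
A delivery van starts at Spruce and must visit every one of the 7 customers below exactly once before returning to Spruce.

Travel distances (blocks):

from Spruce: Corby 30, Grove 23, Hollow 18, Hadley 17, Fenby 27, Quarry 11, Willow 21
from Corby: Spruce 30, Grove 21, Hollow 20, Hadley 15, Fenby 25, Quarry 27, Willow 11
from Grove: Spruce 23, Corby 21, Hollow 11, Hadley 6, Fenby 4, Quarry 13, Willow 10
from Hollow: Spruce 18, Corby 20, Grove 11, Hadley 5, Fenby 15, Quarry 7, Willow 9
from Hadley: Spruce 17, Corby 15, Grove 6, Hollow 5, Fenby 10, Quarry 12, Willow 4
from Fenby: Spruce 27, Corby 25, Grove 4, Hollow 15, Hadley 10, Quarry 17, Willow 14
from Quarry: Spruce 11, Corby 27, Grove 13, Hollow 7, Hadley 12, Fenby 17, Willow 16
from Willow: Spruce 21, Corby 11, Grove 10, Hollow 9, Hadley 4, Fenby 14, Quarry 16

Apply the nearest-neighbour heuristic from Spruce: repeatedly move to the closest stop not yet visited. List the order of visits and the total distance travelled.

Nearest-neighbour total = 96 blocks; route Spruce → Quarry → Hollow → Hadley → Willow → Grove → Fenby → Corby → Spruce.

Spruce → [Quarry:11 / Hadley:17 / Hollow:18 / Willow:21 / Grove:23 / Fenby:27 / Corby:30] → Quarry (11)
Quarry → [Hollow:7 / Hadley:12 / Grove:13 / Willow:16 / Fenby:17 / Corby:27] → Hollow (7)
Hollow → [Hadley:5 / Willow:9 / Grove:11 / Fenby:15 / Corby:20] → Hadley (5)
Hadley → [Willow:4 / Grove:6 / Fenby:10 / Corby:15] → Willow (4)
Willow → [Grove:10 / Corby:11 / Fenby:14] → Grove (10)
Grove → [Fenby:4 / Corby:21] → Fenby (4)
Fenby → [Corby:25] → Corby (25)
Return Corby→Spruce: 30.
Total = 11 + 7 + 5 + 4 + 10 + 4 + 25 + 30 = 96.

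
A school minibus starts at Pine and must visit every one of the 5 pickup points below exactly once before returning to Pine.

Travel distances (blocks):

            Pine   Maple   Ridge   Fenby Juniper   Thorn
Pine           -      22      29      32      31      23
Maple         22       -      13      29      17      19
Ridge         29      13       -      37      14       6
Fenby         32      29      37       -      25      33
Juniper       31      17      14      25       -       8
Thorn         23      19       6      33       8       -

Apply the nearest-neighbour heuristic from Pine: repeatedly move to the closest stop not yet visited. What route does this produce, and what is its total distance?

Total distance 106 blocks via the nearest-neighbour route Pine → Maple → Ridge → Thorn → Juniper → Fenby → Pine.

At Pine the remaining stops are Maple 22, Thorn 23, Ridge 29, Juniper 31, Fenby 32; go to Maple.
At Maple the remaining stops are Ridge 13, Juniper 17, Thorn 19, Fenby 29; go to Ridge.
At Ridge the remaining stops are Thorn 6, Juniper 14, Fenby 37; go to Thorn.
At Thorn the remaining stops are Juniper 8, Fenby 33; go to Juniper.
At Juniper the remaining stops are Fenby 25; go to Fenby.
Return Fenby→Pine: 32.
Total = 22 + 13 + 6 + 8 + 25 + 32 = 106.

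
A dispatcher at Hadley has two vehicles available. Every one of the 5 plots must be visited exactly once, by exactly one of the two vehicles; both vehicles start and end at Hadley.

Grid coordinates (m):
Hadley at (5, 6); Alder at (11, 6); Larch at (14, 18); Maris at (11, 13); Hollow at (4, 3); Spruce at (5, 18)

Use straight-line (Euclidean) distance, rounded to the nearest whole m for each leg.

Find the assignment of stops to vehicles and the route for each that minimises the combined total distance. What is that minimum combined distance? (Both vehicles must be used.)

46 m — the smallest possible combined total.

Try each way of splitting the stops between the two vehicles (each non-empty) and, for each split, find the best tour for each vehicle:
  {Alder} + {Larch, Maris, Hollow, Spruce}: 12 + 42 = 54
  {Larch} + {Alder, Maris, Hollow, Spruce}: 30 + 38 = 68
  {Alder, Larch} + {Maris, Hollow, Spruce}: 33 + 35 = 68
  {Maris} + {Alder, Larch, Hollow, Spruce}: 18 + 44 = 62
  {Alder, Maris} + {Larch, Hollow, Spruce}: 22 + 42 = 64
  {Larch, Maris} + {Alder, Hollow, Spruce}: 30 + 36 = 66
  … (15 splits in total)
  {Hollow} + {Alder, Larch, Maris, Spruce}: 6 + 40 = 46  ← best
Best: vehicle 1 Hadley → Hollow → Hadley = 6; vehicle 2 Hadley → Alder → Maris → Larch → Spruce → Hadley = 40; combined 46.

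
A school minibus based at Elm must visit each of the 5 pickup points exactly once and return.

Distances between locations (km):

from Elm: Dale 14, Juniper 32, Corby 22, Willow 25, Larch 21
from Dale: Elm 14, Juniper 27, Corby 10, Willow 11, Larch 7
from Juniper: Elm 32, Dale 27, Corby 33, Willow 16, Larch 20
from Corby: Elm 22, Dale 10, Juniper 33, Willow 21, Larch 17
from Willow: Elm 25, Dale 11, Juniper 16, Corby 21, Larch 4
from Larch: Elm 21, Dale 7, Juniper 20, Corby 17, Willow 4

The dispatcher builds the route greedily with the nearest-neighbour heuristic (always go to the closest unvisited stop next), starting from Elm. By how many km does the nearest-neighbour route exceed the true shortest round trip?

Excess over optimum: 5 km.

Elm: Dale=14, Larch=21, Corby=22, Willow=25, Juniper=32 ⇒ Dale
Dale: Larch=7, Corby=10, Willow=11, Juniper=27 ⇒ Larch
Larch: Willow=4, Corby=17, Juniper=20 ⇒ Willow
Willow: Juniper=16, Corby=21 ⇒ Juniper
Juniper: Corby=33 ⇒ Corby
NN route Elm → Dale → Larch → Willow → Juniper → Corby → Elm costs 96.
Optimal: Elm → Juniper → Willow → Larch → Dale → Corby → Elm costs 91 (by enumerating all 60 distinct tours).
Excess = 96 − 91 = 5.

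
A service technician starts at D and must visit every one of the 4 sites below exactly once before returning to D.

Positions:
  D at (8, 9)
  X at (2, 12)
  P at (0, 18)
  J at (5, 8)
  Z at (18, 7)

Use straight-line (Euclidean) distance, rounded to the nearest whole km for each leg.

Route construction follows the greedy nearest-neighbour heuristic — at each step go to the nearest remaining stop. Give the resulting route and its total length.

D → [J:3 / X:7 / Z:10 / P:12] → J (3)
J → [X:5 / P:11 / Z:13] → X (5)
X → [P:6 / Z:17] → P (6)
P → [Z:21] → Z (21)
Return Z→D: 10.
Total = 3 + 5 + 6 + 21 + 10 = 45.

Total distance 45 km via the nearest-neighbour route D → J → X → P → Z → D.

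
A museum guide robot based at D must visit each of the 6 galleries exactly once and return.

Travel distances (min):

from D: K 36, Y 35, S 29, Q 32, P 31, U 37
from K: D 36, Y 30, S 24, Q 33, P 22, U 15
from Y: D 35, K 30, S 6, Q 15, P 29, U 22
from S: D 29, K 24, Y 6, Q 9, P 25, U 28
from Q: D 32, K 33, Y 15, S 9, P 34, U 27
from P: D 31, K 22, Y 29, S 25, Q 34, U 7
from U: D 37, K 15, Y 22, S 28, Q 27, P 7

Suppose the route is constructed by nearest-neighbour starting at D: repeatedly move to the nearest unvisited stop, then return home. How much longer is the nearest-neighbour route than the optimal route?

D: S=29, P=31, Q=32, Y=35, K=36, U=37 ⇒ S
S: Y=6, Q=9, K=24, P=25, U=28 ⇒ Y
Y: Q=15, U=22, P=29, K=30 ⇒ Q
Q: U=27, K=33, P=34 ⇒ U
U: P=7, K=15 ⇒ P
P: K=22 ⇒ K
NN route D → S → Y → Q → U → P → K → D costs 142.
Optimal: D → Q → Y → S → K → U → P → D costs 130 (by enumerating all 360 distinct tours).
Excess = 142 − 130 = 12.

12 min longer than the optimal tour.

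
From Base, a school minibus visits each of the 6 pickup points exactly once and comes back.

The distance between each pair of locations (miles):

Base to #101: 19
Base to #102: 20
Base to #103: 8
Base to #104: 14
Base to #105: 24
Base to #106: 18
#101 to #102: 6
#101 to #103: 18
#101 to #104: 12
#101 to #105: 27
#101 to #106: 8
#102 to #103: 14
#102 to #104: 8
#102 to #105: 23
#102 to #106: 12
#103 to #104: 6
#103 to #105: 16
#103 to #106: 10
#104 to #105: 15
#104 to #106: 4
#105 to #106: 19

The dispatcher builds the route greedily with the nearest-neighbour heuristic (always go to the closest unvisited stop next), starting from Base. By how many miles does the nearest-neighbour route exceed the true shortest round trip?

Base: #103=8, #104=14, #106=18, #101=19, #102=20, #105=24 ⇒ #103
#103: #104=6, #106=10, #102=14, #105=16, #101=18 ⇒ #104
#104: #106=4, #102=8, #101=12, #105=15 ⇒ #106
#106: #101=8, #102=12, #105=19 ⇒ #101
#101: #102=6, #105=27 ⇒ #102
#102: #105=23 ⇒ #105
NN route Base → #103 → #104 → #106 → #101 → #102 → #105 → Base costs 79.
Optimal: Base → #102 → #101 → #106 → #104 → #105 → #103 → Base costs 77 (by enumerating all 360 distinct tours).
Excess = 79 − 77 = 2.

The nearest-neighbour route is 2 miles longer than optimal.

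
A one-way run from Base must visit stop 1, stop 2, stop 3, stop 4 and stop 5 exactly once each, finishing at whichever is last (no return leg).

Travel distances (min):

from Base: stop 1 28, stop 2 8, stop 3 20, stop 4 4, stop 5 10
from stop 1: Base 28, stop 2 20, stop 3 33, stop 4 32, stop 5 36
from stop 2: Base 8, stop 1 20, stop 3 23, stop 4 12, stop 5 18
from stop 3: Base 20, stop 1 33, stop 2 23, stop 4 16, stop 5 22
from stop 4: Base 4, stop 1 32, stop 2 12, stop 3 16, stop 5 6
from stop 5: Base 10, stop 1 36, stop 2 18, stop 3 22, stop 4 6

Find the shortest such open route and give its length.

Shortest open route: 75 min.

There are 5! = 120 possible orderings.
Base→stop 1→stop 2→stop 3→stop 4→stop 5: 28+20+23+16+6 = 93
Base→stop 1→stop 2→stop 3→stop 5→stop 4: 28+20+23+22+6 = 99
Base→stop 1→stop 2→stop 4→stop 3→stop 5: 28+20+12+16+22 = 98
Base→stop 1→stop 2→stop 4→stop 5→stop 3: 28+20+12+6+22 = 88
Base→stop 1→stop 2→stop 5→stop 3→stop 4: 28+20+18+22+16 = 104
Base→stop 1→stop 2→stop 5→stop 4→stop 3: 28+20+18+6+16 = 88
Base→stop 1→stop 3→stop 2→stop 4→stop 5: 28+33+23+12+6 = 102
Base→stop 1→stop 3→stop 2→stop 5→stop 4: 28+33+23+18+6 = 108
Base→stop 1→stop 3→stop 4→stop 2→stop 5: 28+33+16+12+18 = 107
Base→stop 1→stop 3→stop 4→stop 5→stop 2: 28+33+16+6+18 = 101
Base→stop 1→stop 3→stop 5→stop 2→stop 4: 28+33+22+18+12 = 113
Base→stop 1→stop 3→stop 5→stop 4→stop 2: 28+33+22+6+12 = 101
Base→stop 1→stop 4→stop 2→stop 3→stop 5: 28+32+12+23+22 = 117
Base→stop 1→stop 4→stop 2→stop 5→stop 3: 28+32+12+18+22 = 112
… (106 more)
Base→stop 4→stop 5→stop 3→stop 2→stop 1: 4+6+22+23+20 = 75  ← best
The minimum is 75.
One shortest path: Base → stop 4 → stop 5 → stop 3 → stop 2 → stop 1.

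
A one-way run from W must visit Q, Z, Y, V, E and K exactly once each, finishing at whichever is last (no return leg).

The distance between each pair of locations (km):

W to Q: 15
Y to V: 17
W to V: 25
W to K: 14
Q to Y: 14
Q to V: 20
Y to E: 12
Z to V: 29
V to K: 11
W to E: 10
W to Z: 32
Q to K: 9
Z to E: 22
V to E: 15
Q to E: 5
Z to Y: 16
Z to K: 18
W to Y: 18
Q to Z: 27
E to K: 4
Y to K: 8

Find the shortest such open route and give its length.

Minimum one-way distance = 68 km.

There are 6! = 720 possible orderings.
W - Q - Z - Y - V - E - K: 15+27+16+17+15+4 = 94
W - Q - Z - Y - V - K - E: 15+27+16+17+11+4 = 90
W - Q - Z - Y - E - V - K: 15+27+16+12+15+11 = 96
W - Q - Z - Y - E - K - V: 15+27+16+12+4+11 = 85
W - Q - Z - Y - K - V - E: 15+27+16+8+11+15 = 92
W - Q - Z - Y - K - E - V: 15+27+16+8+4+15 = 85
W - Q - Z - V - Y - E - K: 15+27+29+17+12+4 = 104
W - Q - Z - V - Y - K - E: 15+27+29+17+8+4 = 100
… (712 more)
W - Q - E - K - V - Y - Z: 15+5+4+11+17+16 = 68  ← best
The minimum is 68.
One shortest path: W → Q → E → K → V → Y → Z.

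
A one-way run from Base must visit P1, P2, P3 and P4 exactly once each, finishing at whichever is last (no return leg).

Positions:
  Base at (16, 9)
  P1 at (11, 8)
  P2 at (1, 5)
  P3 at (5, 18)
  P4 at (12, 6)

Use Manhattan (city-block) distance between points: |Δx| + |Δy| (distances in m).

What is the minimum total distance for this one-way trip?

Shortest open route: 38 m.

There are 4! = 24 possible orderings.
Base→P1→P2→P3→P4: 6+13+17+19 = 55
Base→P1→P2→P4→P3: 6+13+12+19 = 50
Base→P1→P3→P2→P4: 6+16+17+12 = 51
Base→P1→P3→P4→P2: 6+16+19+12 = 53
Base→P1→P4→P2→P3: 6+3+12+17 = 38
Base→P1→P4→P3→P2: 6+3+19+17 = 45
Base→P2→P1→P3→P4: 19+13+16+19 = 67
Base→P2→P1→P4→P3: 19+13+3+19 = 54
Base→P2→P3→P1→P4: 19+17+16+3 = 55
Base→P2→P3→P4→P1: 19+17+19+3 = 58
Base→P2→P4→P1→P3: 19+12+3+16 = 50
Base→P2→P4→P3→P1: 19+12+19+16 = 66
Base→P3→P1→P2→P4: 20+16+13+12 = 61
Base→P3→P1→P4→P2: 20+16+3+12 = 51
… (10 more)
The minimum is 38.
One shortest path: Base → P1 → P4 → P2 → P3.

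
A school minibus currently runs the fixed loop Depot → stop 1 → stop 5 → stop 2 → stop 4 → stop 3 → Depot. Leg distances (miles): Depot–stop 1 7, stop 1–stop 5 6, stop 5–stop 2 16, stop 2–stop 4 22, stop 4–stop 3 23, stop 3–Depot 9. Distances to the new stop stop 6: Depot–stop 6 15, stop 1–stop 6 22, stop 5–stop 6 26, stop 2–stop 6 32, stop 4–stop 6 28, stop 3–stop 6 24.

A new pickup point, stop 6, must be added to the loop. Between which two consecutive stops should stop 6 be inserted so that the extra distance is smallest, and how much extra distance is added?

Adding 29 miles by placing stop 6 on the stop 4–stop 3 leg.

Insertion cost between consecutive stops i–j is d(i,stop 6) + d(stop 6,j) − d(i,j):
  between Depot and stop 1: 15 + 22 − 7 = 30
  between stop 1 and stop 5: 22 + 26 − 6 = 42
  between stop 5 and stop 2: 26 + 32 − 16 = 42
  between stop 2 and stop 4: 32 + 28 − 22 = 38
  between stop 4 and stop 3: 28 + 24 − 23 = 29
  between stop 3 and Depot: 24 + 15 − 9 = 30
Cheapest insertion is between stop 4 and stop 3, adding 29.
New total = 83 + 29 = 112.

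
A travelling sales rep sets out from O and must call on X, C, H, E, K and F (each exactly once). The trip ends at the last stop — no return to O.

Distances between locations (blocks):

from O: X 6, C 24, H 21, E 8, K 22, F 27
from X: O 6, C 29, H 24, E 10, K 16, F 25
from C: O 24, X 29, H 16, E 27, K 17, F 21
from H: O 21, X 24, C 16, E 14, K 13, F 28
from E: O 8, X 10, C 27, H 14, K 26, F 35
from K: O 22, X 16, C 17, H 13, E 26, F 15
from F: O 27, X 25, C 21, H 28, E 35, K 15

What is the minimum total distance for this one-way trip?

There are 6! = 720 possible orderings.
O→X→C→H→E→K→F: 6+29+16+14+26+15 = 106
O→X→C→H→E→F→K: 6+29+16+14+35+15 = 115
O→X→C→H→K→E→F: 6+29+16+13+26+35 = 125
O→X→C→H→K→F→E: 6+29+16+13+15+35 = 114
O→X→C→H→F→E→K: 6+29+16+28+35+26 = 140
O→X→C→H→F→K→E: 6+29+16+28+15+26 = 120
O→X→C→E→H→K→F: 6+29+27+14+13+15 = 104
O→X→C→E→H→F→K: 6+29+27+14+28+15 = 119
… (712 more)
O→X→E→H→C→K→F: 6+10+14+16+17+15 = 78  ← best
The minimum is 78.
One shortest path: O → X → E → H → C → K → F.

78 blocks — the minimum one-way total.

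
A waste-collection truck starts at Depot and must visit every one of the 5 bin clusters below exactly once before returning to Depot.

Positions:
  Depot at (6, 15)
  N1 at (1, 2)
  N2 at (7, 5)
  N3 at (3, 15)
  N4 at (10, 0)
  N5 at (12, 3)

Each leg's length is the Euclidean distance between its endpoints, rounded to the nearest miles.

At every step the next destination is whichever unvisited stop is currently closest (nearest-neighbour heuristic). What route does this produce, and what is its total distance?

Nearest-neighbour total = 46 miles; route Depot → N3 → N2 → N5 → N4 → N1 → Depot.

From Depot: distances to unvisited — N3=3, N2=10, N5=13, N1=14, N4=16. Nearest is N3 (3).
From N3: distances to unvisited — N2=11, N1=13, N5=15, N4=17. Nearest is N2 (11).
From N2: distances to unvisited — N5=5, N4=6, N1=7. Nearest is N5 (5).
From N5: distances to unvisited — N4=4, N1=11. Nearest is N4 (4).
From N4: distances to unvisited — N1=9. Nearest is N1 (9).
Return N1→Depot: 14.
Total = 3 + 11 + 5 + 4 + 9 + 14 = 46.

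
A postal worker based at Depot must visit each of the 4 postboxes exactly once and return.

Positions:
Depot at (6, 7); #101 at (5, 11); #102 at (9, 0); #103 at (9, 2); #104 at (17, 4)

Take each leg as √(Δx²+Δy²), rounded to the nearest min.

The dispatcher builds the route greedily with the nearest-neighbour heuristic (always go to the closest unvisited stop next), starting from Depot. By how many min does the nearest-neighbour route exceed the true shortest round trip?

Excess over optimum: 1 min.

Depot: #101=4, #103=6, #102=8, #104=11 ⇒ #101
#101: #103=10, #102=12, #104=14 ⇒ #103
#103: #102=2, #104=8 ⇒ #102
#102: #104=9 ⇒ #104
NN route Depot → #101 → #103 → #102 → #104 → Depot costs 36.
Optimal: Depot → #101 → #104 → #102 → #103 → Depot costs 35 (by enumerating all 12 distinct tours).
Excess = 36 − 35 = 1.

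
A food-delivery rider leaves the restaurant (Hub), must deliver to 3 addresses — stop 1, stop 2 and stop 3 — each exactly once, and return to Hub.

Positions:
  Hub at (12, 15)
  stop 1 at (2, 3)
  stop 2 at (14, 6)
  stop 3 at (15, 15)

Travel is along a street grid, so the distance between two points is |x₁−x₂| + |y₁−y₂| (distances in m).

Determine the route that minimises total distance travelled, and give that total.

Hub→stop 1→stop 2→stop 3→Hub: 22+15+10+3 = 50
Hub→stop 1→stop 3→stop 2→Hub: 22+25+10+11 = 68
Hub→stop 2→stop 1→stop 3→Hub: 11+15+25+3 = 54
The minimum is 50.
One optimal route: Hub → stop 1 → stop 2 → stop 3 → Hub (or its reverse).

Minimum total distance: 50 m.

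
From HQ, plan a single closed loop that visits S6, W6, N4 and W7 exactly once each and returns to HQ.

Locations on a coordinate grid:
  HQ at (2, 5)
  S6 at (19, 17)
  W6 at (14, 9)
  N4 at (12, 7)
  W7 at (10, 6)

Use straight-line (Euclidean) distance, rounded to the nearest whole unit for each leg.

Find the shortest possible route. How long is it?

There are 12 distinct closed tours to check (reversals are equivalent).
HQ→S6→W6→N4→W7→HQ: 21+9+3+2+8 = 43
HQ→S6→W6→W7→N4→HQ: 21+9+5+2+10 = 47
HQ→S6→N4→W6→W7→HQ: 21+12+3+5+8 = 49
HQ→S6→N4→W7→W6→HQ: 21+12+2+5+13 = 53
HQ→S6→W7→W6→N4→HQ: 21+14+5+3+10 = 53
HQ→S6→W7→N4→W6→HQ: 21+14+2+3+13 = 53
HQ→W6→S6→N4→W7→HQ: 13+9+12+2+8 = 44
HQ→W6→S6→W7→N4→HQ: 13+9+14+2+10 = 48
HQ→W6→N4→S6→W7→HQ: 13+3+12+14+8 = 50
HQ→W6→W7→S6→N4→HQ: 13+5+14+12+10 = 54
HQ→N4→S6→W6→W7→HQ: 10+12+9+5+8 = 44
HQ→N4→W6→S6→W7→HQ: 10+3+9+14+8 = 44
The minimum is 43.
One optimal route: HQ → S6 → W6 → N4 → W7 → HQ (or its reverse).

Shortest round trip = 43.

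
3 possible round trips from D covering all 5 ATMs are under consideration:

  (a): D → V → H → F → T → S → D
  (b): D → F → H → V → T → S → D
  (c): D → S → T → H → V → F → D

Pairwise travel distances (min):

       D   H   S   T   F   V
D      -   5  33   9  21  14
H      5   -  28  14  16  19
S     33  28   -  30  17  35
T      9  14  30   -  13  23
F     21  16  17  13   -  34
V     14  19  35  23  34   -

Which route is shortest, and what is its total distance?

125 min — (a) is the shortest.

(a): 14 + 19 + 16 + 13 + 30 + 33 = 125
(b): 21 + 16 + 19 + 23 + 30 + 33 = 142
(c): 33 + 30 + 14 + 19 + 34 + 21 = 151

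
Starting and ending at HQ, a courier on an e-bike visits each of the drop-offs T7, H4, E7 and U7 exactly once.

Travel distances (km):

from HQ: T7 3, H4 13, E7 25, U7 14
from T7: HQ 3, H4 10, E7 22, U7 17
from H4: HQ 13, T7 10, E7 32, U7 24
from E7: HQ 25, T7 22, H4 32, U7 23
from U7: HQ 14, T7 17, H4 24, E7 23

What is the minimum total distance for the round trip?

82 km — the shortest possible round trip.

HQ-T7-H4-E7-U7-HQ: 3+10+32+23+14 = 82
HQ-T7-H4-U7-E7-HQ: 3+10+24+23+25 = 85
HQ-T7-E7-H4-U7-HQ: 3+22+32+24+14 = 95
HQ-T7-E7-U7-H4-HQ: 3+22+23+24+13 = 85
HQ-T7-U7-H4-E7-HQ: 3+17+24+32+25 = 101
HQ-T7-U7-E7-H4-HQ: 3+17+23+32+13 = 88
HQ-H4-T7-E7-U7-HQ: 13+10+22+23+14 = 82
HQ-H4-T7-U7-E7-HQ: 13+10+17+23+25 = 88
HQ-H4-E7-T7-U7-HQ: 13+32+22+17+14 = 98
HQ-H4-U7-T7-E7-HQ: 13+24+17+22+25 = 101
HQ-E7-T7-H4-U7-HQ: 25+22+10+24+14 = 95
HQ-E7-H4-T7-U7-HQ: 25+32+10+17+14 = 98
The minimum is 82.
One optimal route: HQ → T7 → H4 → E7 → U7 → HQ (or its reverse).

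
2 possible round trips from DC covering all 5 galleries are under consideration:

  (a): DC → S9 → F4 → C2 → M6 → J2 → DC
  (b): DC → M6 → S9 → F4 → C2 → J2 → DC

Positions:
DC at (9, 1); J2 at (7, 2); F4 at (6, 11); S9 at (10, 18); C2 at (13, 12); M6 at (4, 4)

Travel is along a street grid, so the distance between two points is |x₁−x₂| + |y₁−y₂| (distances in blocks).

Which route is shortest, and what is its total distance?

Shortest is (a), total 62 blocks.

(a): 18 + 11 + 8 + 17 + 5 + 3 = 62
(b): 8 + 20 + 11 + 8 + 16 + 3 = 66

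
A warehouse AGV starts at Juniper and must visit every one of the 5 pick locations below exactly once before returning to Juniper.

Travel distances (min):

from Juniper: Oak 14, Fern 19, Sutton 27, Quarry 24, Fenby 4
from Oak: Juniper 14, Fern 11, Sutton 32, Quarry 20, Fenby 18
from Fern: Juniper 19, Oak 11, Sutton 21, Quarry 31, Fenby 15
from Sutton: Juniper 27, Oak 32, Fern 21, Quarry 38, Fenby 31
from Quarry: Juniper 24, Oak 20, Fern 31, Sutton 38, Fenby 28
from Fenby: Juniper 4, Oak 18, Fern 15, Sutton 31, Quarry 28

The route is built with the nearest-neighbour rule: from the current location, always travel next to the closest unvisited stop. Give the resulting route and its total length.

Total distance 115 min via the nearest-neighbour route Juniper → Fenby → Fern → Oak → Quarry → Sutton → Juniper.

Juniper → [Fenby:4 / Oak:14 / Fern:19 / Quarry:24 / Sutton:27] → Fenby (4)
Fenby → [Fern:15 / Oak:18 / Quarry:28 / Sutton:31] → Fern (15)
Fern → [Oak:11 / Sutton:21 / Quarry:31] → Oak (11)
Oak → [Quarry:20 / Sutton:32] → Quarry (20)
Quarry → [Sutton:38] → Sutton (38)
Return Sutton→Juniper: 27.
Total = 4 + 15 + 11 + 20 + 38 + 27 = 115.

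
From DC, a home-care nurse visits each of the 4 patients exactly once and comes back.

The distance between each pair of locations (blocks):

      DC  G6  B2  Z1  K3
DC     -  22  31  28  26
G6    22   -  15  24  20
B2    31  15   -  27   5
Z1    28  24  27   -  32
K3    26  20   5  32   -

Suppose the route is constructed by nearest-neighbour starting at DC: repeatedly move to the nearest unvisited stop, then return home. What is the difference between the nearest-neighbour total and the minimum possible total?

From DC: G6=22, K3=26, Z1=28, B2=31 → choose G6 (22).
From G6: B2=15, K3=20, Z1=24 → choose B2 (15).
From B2: K3=5, Z1=27 → choose K3 (5).
From K3: Z1=32 → choose Z1 (32).
NN route DC → G6 → B2 → K3 → Z1 → DC costs 102.
Optimal: DC → Z1 → G6 → B2 → K3 → DC costs 98 (by enumerating all 12 distinct tours).
Excess = 102 − 98 = 4.

Excess over optimum: 4 blocks.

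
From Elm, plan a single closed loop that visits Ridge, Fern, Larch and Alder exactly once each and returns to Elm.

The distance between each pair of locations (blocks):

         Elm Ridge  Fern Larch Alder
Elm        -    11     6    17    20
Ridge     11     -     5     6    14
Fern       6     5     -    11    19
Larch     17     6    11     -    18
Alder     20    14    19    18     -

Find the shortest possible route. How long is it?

Shortest round trip = 55 blocks.

With 4 stops there are 4!/2 = 12 distinct round trips (a route and its reverse cost the same).
Elm → Ridge → Fern → Larch → Alder → Elm: 11+5+11+18+20 = 65
Elm → Ridge → Fern → Alder → Larch → Elm: 11+5+19+18+17 = 70
Elm → Ridge → Larch → Fern → Alder → Elm: 11+6+11+19+20 = 67
Elm → Ridge → Larch → Alder → Fern → Elm: 11+6+18+19+6 = 60
Elm → Ridge → Alder → Fern → Larch → Elm: 11+14+19+11+17 = 72
Elm → Ridge → Alder → Larch → Fern → Elm: 11+14+18+11+6 = 60
Elm → Fern → Ridge → Larch → Alder → Elm: 6+5+6+18+20 = 55
Elm → Fern → Ridge → Alder → Larch → Elm: 6+5+14+18+17 = 60
Elm → Fern → Larch → Ridge → Alder → Elm: 6+11+6+14+20 = 57
Elm → Fern → Alder → Ridge → Larch → Elm: 6+19+14+6+17 = 62
Elm → Larch → Ridge → Fern → Alder → Elm: 17+6+5+19+20 = 67
Elm → Larch → Fern → Ridge → Alder → Elm: 17+11+5+14+20 = 67
The minimum is 55.
One optimal route: Elm → Fern → Ridge → Larch → Alder → Elm (or its reverse).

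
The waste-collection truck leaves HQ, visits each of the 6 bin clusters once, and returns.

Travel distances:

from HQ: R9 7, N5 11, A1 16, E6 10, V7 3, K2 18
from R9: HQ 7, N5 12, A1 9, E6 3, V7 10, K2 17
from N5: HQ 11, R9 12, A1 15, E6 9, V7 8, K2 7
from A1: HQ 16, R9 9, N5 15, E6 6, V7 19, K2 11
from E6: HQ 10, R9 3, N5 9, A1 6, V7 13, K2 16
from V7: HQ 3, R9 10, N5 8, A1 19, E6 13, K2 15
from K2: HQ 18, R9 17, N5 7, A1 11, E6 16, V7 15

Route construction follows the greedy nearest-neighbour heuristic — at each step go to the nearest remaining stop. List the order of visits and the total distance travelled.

Nearest-neighbour total = 45; route HQ → V7 → N5 → K2 → A1 → E6 → R9 → HQ.

HQ → [V7:3 / R9:7 / E6:10 / N5:11 / A1:16 / K2:18] → V7 (3)
V7 → [N5:8 / R9:10 / E6:13 / K2:15 / A1:19] → N5 (8)
N5 → [K2:7 / E6:9 / R9:12 / A1:15] → K2 (7)
K2 → [A1:11 / E6:16 / R9:17] → A1 (11)
A1 → [E6:6 / R9:9] → E6 (6)
E6 → [R9:3] → R9 (3)
Return R9→HQ: 7.
Total = 3 + 8 + 7 + 11 + 6 + 3 + 7 = 45.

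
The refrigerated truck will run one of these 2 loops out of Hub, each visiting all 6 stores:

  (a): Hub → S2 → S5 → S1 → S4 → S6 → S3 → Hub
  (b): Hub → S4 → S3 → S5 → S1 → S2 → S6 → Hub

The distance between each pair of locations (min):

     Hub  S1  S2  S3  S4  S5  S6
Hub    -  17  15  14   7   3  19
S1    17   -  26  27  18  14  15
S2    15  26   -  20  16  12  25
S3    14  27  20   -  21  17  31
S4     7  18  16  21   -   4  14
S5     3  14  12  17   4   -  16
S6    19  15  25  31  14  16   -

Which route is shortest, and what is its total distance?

118 min — (a) is the shortest.

(a): 15 + 12 + 14 + 18 + 14 + 31 + 14 = 118
(b): 7 + 21 + 17 + 14 + 26 + 25 + 19 = 129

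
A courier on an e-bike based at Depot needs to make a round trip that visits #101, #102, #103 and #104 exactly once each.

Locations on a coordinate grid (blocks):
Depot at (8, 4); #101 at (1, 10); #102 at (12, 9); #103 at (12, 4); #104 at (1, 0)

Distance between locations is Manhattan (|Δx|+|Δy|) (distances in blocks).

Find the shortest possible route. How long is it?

Minimum total distance: 42 blocks.

Depot → #101 → #102 → #103 → #104 → Depot: 13+12+5+15+11 = 56
Depot → #101 → #102 → #104 → #103 → Depot: 13+12+20+15+4 = 64
Depot → #101 → #103 → #102 → #104 → Depot: 13+17+5+20+11 = 66
Depot → #101 → #103 → #104 → #102 → Depot: 13+17+15+20+9 = 74
Depot → #101 → #104 → #102 → #103 → Depot: 13+10+20+5+4 = 52
Depot → #101 → #104 → #103 → #102 → Depot: 13+10+15+5+9 = 52
Depot → #102 → #101 → #103 → #104 → Depot: 9+12+17+15+11 = 64
Depot → #102 → #101 → #104 → #103 → Depot: 9+12+10+15+4 = 50
Depot → #102 → #103 → #101 → #104 → Depot: 9+5+17+10+11 = 52
Depot → #102 → #104 → #101 → #103 → Depot: 9+20+10+17+4 = 60
Depot → #103 → #101 → #102 → #104 → Depot: 4+17+12+20+11 = 64
Depot → #103 → #102 → #101 → #104 → Depot: 4+5+12+10+11 = 42
The minimum is 42.
One optimal route: Depot → #103 → #102 → #101 → #104 → Depot (or its reverse).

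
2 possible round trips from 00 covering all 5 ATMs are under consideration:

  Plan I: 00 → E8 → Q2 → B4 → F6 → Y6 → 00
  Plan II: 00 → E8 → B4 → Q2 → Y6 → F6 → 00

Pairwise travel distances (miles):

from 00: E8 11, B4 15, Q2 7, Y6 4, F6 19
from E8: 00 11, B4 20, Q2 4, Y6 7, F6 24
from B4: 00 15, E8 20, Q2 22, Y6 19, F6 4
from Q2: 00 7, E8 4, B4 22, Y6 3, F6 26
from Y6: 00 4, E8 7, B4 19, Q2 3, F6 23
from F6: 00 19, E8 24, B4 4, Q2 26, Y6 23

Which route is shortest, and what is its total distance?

68 miles — Plan I is the shortest.

Plan I: 11 + 4 + 22 + 4 + 23 + 4 = 68
Plan II: 11 + 20 + 22 + 3 + 23 + 19 = 98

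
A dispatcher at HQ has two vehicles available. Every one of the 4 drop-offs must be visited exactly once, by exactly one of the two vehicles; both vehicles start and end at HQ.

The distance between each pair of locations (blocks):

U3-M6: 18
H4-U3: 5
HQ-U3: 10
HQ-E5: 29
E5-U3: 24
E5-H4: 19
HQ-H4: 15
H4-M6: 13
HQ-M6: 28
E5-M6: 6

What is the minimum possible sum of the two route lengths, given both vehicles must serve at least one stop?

83 blocks — the smallest possible combined total.

Try each way of splitting the stops between the two vehicles (each non-empty) and, for each split, find the best tour for each vehicle:
  {E5} + {H4, U3, M6}: 58 + 56 = 114
  {H4} + {E5, U3, M6}: 30 + 63 = 93
  {E5, H4} + {U3, M6}: 63 + 56 = 119
  {U3} + {E5, H4, M6}: 20 + 63 = 83
  {E5, U3} + {H4, M6}: 63 + 56 = 119
  {H4, U3} + {E5, M6}: 30 + 63 = 93
  … (7 splits in total)
Best: vehicle 1 HQ → U3 → HQ = 20; vehicle 2 HQ → E5 → M6 → H4 → HQ = 63; combined 83.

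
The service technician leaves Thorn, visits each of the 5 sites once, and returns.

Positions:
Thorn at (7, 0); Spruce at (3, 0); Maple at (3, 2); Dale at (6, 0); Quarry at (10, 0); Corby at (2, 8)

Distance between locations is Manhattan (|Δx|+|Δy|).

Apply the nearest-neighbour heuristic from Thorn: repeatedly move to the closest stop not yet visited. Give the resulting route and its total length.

Nearest-neighbour total = 32; route Thorn → Dale → Spruce → Maple → Corby → Quarry → Thorn.

At Thorn the remaining stops are Dale 1, Quarry 3, Spruce 4, Maple 6, Corby 13; go to Dale.
At Dale the remaining stops are Spruce 3, Quarry 4, Maple 5, Corby 12; go to Spruce.
At Spruce the remaining stops are Maple 2, Quarry 7, Corby 9; go to Maple.
At Maple the remaining stops are Corby 7, Quarry 9; go to Corby.
At Corby the remaining stops are Quarry 16; go to Quarry.
Return Quarry→Thorn: 3.
Total = 1 + 3 + 2 + 7 + 16 + 3 = 32.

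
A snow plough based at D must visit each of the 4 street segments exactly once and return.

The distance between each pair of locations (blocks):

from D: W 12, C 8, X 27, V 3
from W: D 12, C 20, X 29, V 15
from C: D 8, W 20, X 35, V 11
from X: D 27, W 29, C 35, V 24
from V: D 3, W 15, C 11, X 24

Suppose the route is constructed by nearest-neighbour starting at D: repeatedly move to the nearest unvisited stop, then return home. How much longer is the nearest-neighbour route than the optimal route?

6 blocks longer than the optimal tour.

D: V=3, C=8, W=12, X=27 ⇒ V
V: C=11, W=15, X=24 ⇒ C
C: W=20, X=35 ⇒ W
W: X=29 ⇒ X
NN route D → V → C → W → X → D costs 90.
Optimal: D → W → X → V → C → D costs 84 (by enumerating all 12 distinct tours).
Excess = 90 − 84 = 6.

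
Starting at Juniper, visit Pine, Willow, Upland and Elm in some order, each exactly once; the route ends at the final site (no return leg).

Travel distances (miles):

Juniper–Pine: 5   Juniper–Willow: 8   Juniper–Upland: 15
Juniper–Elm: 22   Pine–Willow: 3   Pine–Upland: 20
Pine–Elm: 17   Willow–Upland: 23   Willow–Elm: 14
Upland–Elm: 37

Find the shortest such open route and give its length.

There are 4! = 24 possible orderings.
Juniper - Pine - Willow - Upland - Elm: 5+3+23+37 = 68
Juniper - Pine - Willow - Elm - Upland: 5+3+14+37 = 59
Juniper - Pine - Upland - Willow - Elm: 5+20+23+14 = 62
Juniper - Pine - Upland - Elm - Willow: 5+20+37+14 = 76
Juniper - Pine - Elm - Willow - Upland: 5+17+14+23 = 59
Juniper - Pine - Elm - Upland - Willow: 5+17+37+23 = 82
Juniper - Willow - Pine - Upland - Elm: 8+3+20+37 = 68
Juniper - Willow - Pine - Elm - Upland: 8+3+17+37 = 65
Juniper - Willow - Upland - Pine - Elm: 8+23+20+17 = 68
Juniper - Willow - Upland - Elm - Pine: 8+23+37+17 = 85
Juniper - Willow - Elm - Pine - Upland: 8+14+17+20 = 59
Juniper - Willow - Elm - Upland - Pine: 8+14+37+20 = 79
Juniper - Upland - Pine - Willow - Elm: 15+20+3+14 = 52
Juniper - Upland - Pine - Elm - Willow: 15+20+17+14 = 66
… (10 more)
The minimum is 52.
One shortest path: Juniper → Upland → Pine → Willow → Elm.

52 miles — the minimum one-way total.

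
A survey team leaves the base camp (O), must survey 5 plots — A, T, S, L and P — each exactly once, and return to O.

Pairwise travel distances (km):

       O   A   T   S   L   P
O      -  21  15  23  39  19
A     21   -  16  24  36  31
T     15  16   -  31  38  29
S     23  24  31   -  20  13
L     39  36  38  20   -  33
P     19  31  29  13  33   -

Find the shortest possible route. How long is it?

With 5 stops there are 5!/2 = 60 distinct round trips (a route and its reverse cost the same).
O - A - T - S - L - P - O: 21+16+31+20+33+19 = 140
O - A - T - S - P - L - O: 21+16+31+13+33+39 = 153
O - A - T - L - S - P - O: 21+16+38+20+13+19 = 127
O - A - T - L - P - S - O: 21+16+38+33+13+23 = 144
O - A - T - P - S - L - O: 21+16+29+13+20+39 = 138
O - A - T - P - L - S - O: 21+16+29+33+20+23 = 142
O - A - S - T - L - P - O: 21+24+31+38+33+19 = 166
O - A - S - T - P - L - O: 21+24+31+29+33+39 = 177
O - A - S - L - T - P - O: 21+24+20+38+29+19 = 151
O - A - S - L - P - T - O: 21+24+20+33+29+15 = 142
O - A - S - P - T - L - O: 21+24+13+29+38+39 = 164
O - A - S - P - L - T - O: 21+24+13+33+38+15 = 144
O - A - L - T - S - P - O: 21+36+38+31+13+19 = 158
O - A - L - T - P - S - O: 21+36+38+29+13+23 = 160
… (46 more)
O - T - A - L - S - P - O: 15+16+36+20+13+19 = 119  ← best
The minimum is 119.
One optimal route: O → T → A → L → S → P → O (or its reverse).

Minimum total distance: 119 km.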